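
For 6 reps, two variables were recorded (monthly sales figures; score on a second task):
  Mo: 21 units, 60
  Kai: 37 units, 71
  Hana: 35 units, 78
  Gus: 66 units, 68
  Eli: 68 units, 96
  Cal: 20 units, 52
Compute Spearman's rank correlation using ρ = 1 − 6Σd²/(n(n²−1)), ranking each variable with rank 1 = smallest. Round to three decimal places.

Ranks of variable 1: 2, 4, 3, 5, 6, 1
Ranks of variable 2: 2, 4, 5, 3, 6, 1
d = r₁ − r₂: 0, 0, -2, 2, 0, 0
d²: 0, 0, 4, 4, 0, 0; Σd² = 8
ρ = 1 − 6·8/(6·35) = 1 − 48/210 = 0.771

0.771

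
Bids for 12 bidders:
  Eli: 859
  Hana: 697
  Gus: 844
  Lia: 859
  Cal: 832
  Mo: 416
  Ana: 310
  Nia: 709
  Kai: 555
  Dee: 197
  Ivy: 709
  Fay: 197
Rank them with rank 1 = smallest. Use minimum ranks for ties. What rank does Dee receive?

1

Sorted (ascending): 197, 197, 310, 416, 555, 697, 709, 709, 832, 844, 859, 859
The 2 values of 197 occupy positions 1–2 → each gets rank 1.
The 2 values of 709 occupy positions 7–8 → each gets rank 7.
The 2 values of 859 occupy positions 11–12 → each gets rank 11.
Dee has value 197 → rank 1.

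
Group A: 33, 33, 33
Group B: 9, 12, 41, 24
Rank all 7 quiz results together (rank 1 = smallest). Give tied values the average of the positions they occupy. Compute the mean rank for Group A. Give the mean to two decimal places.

5.00

Sorted (ascending): 9, 12, 24, 33, 33, 33, 41
The 3 values of 33 occupy positions 4–6 → average rank 5.
Group A values → pooled ranks: 33→5, 33→5, 33→5
Mean rank = (5 + 5 + 5) / 3 = 5.00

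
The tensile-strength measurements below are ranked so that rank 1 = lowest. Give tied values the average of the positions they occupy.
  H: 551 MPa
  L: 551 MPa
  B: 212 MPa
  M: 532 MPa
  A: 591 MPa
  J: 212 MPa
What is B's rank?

Sorted (ascending): 212, 212, 532, 551, 551, 591
The 2 values of 212 occupy positions 1–2 → average rank (1+2)/2 = 1.5.
The 2 values of 551 occupy positions 4–5 → average rank (4+5)/2 = 4.5.
B has value 212 MPa → rank 1.5.

1.5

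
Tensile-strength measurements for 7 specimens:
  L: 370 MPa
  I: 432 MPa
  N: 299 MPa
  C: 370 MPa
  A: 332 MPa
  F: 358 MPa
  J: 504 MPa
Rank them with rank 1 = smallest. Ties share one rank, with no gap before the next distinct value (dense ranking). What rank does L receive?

4

Sorted (ascending): 299, 332, 358, 370, 370, 432, 504
The 2 values of 370 share dense rank 4.
Remaining distinct values take the next consecutive integers.
L has value 370 MPa → rank 4.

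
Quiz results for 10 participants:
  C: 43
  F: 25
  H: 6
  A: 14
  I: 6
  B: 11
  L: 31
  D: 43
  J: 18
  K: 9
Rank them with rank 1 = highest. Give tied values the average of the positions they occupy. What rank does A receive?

6

Sorted (descending): 43, 43, 31, 25, 18, 14, 11, 9, 6, 6
The 2 values of 43 occupy positions 1–2 → average rank (1+2)/2 = 1.5.
The 2 values of 6 occupy positions 9–10 → average rank (9+10)/2 = 9.5.
A has value 14 → rank 6.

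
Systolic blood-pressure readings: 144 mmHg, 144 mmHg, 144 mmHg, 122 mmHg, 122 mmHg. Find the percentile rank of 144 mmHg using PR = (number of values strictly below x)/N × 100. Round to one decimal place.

N = 5.
Strictly below 144: 2. Equal to 144: 3.
PR = 2/5 × 100 = 40.0

40.0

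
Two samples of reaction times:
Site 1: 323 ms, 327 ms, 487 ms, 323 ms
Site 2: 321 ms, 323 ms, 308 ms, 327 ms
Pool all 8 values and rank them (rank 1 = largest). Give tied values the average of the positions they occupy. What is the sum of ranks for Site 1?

Sorted (descending): 487, 327, 327, 323, 323, 323, 321, 308
The 2 values of 327 occupy positions 2–3 → average rank (2+3)/2 = 2.5.
The 3 values of 323 occupy positions 4–6 → average rank 5.
Site 1 values → pooled ranks: 323→5, 327→2.5, 487→1, 323→5
Rank sum = 5 + 2.5 + 1 + 5 = 13.5

13.5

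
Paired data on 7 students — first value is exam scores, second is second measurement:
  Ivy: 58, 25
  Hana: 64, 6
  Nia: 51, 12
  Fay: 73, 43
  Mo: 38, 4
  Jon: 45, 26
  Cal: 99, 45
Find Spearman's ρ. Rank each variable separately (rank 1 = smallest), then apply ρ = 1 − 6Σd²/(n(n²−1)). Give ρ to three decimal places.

0.679

Ranks of variable 1: 4, 5, 3, 6, 1, 2, 7
Ranks of variable 2: 4, 2, 3, 6, 1, 5, 7
d = r₁ − r₂: 0, 3, 0, 0, 0, -3, 0
d²: 0, 9, 0, 0, 0, 9, 0; Σd² = 18
ρ = 1 − 6·18/(7·48) = 1 − 108/336 = 0.679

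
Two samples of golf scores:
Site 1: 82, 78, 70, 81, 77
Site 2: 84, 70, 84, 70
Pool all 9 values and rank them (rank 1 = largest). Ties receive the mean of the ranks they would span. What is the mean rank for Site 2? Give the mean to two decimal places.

4.75

Sorted (descending): 84, 84, 82, 81, 78, 77, 70, 70, 70
The 2 values of 84 occupy positions 1–2 → average rank (1+2)/2 = 1.5.
The 3 values of 70 occupy positions 7–9 → average rank 8.
Site 2 values → pooled ranks: 84→1.5, 70→8, 84→1.5, 70→8
Mean rank = (1.5 + 8 + 1.5 + 8) / 4 = 4.75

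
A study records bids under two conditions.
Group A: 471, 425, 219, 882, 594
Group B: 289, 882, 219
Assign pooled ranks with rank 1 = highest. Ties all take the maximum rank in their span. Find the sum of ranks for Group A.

Sorted (descending): 882, 882, 594, 471, 425, 289, 219, 219
The 2 values of 882 occupy positions 1–2 → each gets rank 2.
The 2 values of 219 occupy positions 7–8 → each gets rank 8.
Group A values → pooled ranks: 471→4, 425→5, 219→8, 882→2, 594→3
Rank sum = 4 + 5 + 8 + 2 + 3 = 22

22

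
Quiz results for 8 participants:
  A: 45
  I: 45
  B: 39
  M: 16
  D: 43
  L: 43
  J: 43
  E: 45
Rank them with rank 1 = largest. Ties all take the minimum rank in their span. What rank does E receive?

Sorted (descending): 45, 45, 45, 43, 43, 43, 39, 16
The 3 values of 45 occupy positions 1–3 → each gets rank 1.
The 3 values of 43 occupy positions 4–6 → each gets rank 4.
E has value 45 → rank 1.

1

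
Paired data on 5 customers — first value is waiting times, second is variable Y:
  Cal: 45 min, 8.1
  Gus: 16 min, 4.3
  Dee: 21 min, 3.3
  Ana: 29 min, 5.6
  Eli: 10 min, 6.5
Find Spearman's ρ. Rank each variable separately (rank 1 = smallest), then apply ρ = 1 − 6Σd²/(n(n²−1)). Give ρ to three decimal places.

Ranks of variable 1: 5, 2, 3, 4, 1
Ranks of variable 2: 5, 2, 1, 3, 4
d = r₁ − r₂: 0, 0, 2, 1, -3
d²: 0, 0, 4, 1, 9; Σd² = 14
ρ = 1 − 6·14/(5·24) = 1 − 84/120 = 0.300

0.300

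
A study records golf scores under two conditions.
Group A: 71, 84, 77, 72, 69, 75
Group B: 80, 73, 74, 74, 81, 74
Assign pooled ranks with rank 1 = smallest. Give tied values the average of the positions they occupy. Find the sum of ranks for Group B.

Sorted (ascending): 69, 71, 72, 73, 74, 74, 74, 75, 77, 80, 81, 84
The 3 values of 74 occupy positions 5–7 → average rank 6.
Group B values → pooled ranks: 80→10, 73→4, 74→6, 74→6, 81→11, 74→6
Rank sum = 10 + 4 + 6 + 6 + 11 + 6 = 43

43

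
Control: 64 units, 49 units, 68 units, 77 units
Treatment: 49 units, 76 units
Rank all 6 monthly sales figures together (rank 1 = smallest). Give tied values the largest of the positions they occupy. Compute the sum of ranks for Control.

15

Sorted (ascending): 49, 49, 64, 68, 76, 77
The 2 values of 49 occupy positions 1–2 → each gets rank 2.
Control values → pooled ranks: 64→3, 49→2, 68→4, 77→6
Rank sum = 3 + 2 + 4 + 6 = 15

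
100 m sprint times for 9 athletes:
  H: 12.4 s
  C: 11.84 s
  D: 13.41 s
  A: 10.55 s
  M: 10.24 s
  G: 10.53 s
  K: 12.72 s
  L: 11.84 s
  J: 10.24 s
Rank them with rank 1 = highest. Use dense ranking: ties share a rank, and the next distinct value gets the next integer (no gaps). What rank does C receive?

4

Sorted (descending): 13.41, 12.72, 12.4, 11.84, 11.84, 10.55, 10.53, 10.24, 10.24
The 2 values of 11.84 share dense rank 4.
The 2 values of 10.24 share dense rank 7.
Remaining distinct values take the next consecutive integers.
C has value 11.84 s → rank 4.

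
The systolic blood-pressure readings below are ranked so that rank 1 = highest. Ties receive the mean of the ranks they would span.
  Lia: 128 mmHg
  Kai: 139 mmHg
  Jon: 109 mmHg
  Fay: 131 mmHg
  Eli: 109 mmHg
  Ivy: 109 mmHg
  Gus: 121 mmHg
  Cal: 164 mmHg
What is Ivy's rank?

7

Sorted (descending): 164, 139, 131, 128, 121, 109, 109, 109
The 3 values of 109 occupy positions 6–8 → average rank 7.
Ivy has value 109 mmHg → rank 7.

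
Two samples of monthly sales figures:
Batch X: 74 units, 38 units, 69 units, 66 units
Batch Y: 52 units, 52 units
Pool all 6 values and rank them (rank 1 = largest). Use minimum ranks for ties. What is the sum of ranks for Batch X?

12

Sorted (descending): 74, 69, 66, 52, 52, 38
The 2 values of 52 occupy positions 4–5 → each gets rank 4.
Batch X values → pooled ranks: 74→1, 38→6, 69→2, 66→3
Rank sum = 1 + 6 + 2 + 3 = 12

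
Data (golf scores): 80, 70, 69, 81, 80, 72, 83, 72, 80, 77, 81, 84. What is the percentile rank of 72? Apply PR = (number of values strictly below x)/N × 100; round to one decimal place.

16.7

N = 12.
Strictly below 72: 2. Equal to 72: 2.
PR = 2/12 × 100 = 16.7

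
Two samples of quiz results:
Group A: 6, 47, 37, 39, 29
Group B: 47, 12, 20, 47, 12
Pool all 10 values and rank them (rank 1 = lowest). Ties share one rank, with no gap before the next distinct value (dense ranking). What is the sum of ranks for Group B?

Sorted (ascending): 6, 12, 12, 20, 29, 37, 39, 47, 47, 47
The 2 values of 12 share dense rank 2.
The 3 values of 47 share dense rank 7.
Remaining distinct values take the next consecutive integers.
Group B values → pooled ranks: 47→7, 12→2, 20→3, 47→7, 12→2
Rank sum = 7 + 2 + 3 + 7 + 2 = 21

21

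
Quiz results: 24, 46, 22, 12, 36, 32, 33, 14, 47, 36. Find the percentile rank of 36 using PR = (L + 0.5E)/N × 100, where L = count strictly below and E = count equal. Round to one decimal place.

70.0

N = 10.
Strictly below 36: 6. Equal to 36: 2.
PR = (6 + 0.5·2)/10 × 100 = 70.0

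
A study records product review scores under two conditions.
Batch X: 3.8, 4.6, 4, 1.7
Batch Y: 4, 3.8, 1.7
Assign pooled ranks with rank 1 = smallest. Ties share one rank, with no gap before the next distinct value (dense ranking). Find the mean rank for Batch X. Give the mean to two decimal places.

2.50

Sorted (ascending): 1.7, 1.7, 3.8, 3.8, 4, 4, 4.6
The 2 values of 1.7 share dense rank 1.
The 2 values of 3.8 share dense rank 2.
The 2 values of 4 share dense rank 3.
Remaining distinct values take the next consecutive integers.
Batch X values → pooled ranks: 3.8→2, 4.6→4, 4→3, 1.7→1
Mean rank = (2 + 4 + 3 + 1) / 4 = 2.50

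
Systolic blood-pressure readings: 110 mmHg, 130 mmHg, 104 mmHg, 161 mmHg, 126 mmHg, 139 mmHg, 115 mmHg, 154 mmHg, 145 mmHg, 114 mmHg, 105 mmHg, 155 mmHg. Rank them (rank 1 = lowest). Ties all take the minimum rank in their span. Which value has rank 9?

Sorted (ascending): 104, 105, 110, 114, 115, 126, 130, 139, 145, 154, 155, 161
No ties — each value takes its position as its rank.
Rank 9 → value 145.

145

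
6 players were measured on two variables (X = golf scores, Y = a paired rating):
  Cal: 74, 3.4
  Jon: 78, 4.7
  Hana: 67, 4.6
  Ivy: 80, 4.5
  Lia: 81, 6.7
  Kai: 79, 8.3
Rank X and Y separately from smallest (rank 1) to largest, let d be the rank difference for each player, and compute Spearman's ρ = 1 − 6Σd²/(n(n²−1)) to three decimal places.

Ranks of variable 1: 2, 3, 1, 5, 6, 4
Ranks of variable 2: 1, 4, 3, 2, 5, 6
d = r₁ − r₂: 1, -1, -2, 3, 1, -2
d²: 1, 1, 4, 9, 1, 4; Σd² = 20
ρ = 1 − 6·20/(6·35) = 1 − 120/210 = 0.429

0.429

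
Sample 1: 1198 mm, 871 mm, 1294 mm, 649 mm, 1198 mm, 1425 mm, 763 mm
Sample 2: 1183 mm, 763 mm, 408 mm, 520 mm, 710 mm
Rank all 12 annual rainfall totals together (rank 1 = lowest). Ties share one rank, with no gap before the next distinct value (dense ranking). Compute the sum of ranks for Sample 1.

49

Sorted (ascending): 408, 520, 649, 710, 763, 763, 871, 1183, 1198, 1198, 1294, 1425
The 2 values of 763 share dense rank 5.
The 2 values of 1198 share dense rank 8.
Remaining distinct values take the next consecutive integers.
Sample 1 values → pooled ranks: 1198→8, 871→6, 1294→9, 649→3, 1198→8, 1425→10, 763→5
Rank sum = 8 + 6 + 9 + 3 + 8 + 10 + 5 = 49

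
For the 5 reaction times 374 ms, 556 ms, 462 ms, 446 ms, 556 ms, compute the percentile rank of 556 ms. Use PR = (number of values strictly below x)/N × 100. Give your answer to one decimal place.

N = 5.
Strictly below 556: 3. Equal to 556: 2.
PR = 3/5 × 100 = 60.0

60.0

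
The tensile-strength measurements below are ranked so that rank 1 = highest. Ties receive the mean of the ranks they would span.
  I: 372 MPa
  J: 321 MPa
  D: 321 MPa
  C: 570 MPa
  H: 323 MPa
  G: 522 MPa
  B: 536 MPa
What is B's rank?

Sorted (descending): 570, 536, 522, 372, 323, 321, 321
The 2 values of 321 occupy positions 6–7 → average rank (6+7)/2 = 6.5.
B has value 536 MPa → rank 2.

2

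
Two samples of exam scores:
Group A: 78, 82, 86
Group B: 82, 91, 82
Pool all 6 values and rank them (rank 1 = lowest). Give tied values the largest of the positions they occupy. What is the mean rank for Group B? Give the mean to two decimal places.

Sorted (ascending): 78, 82, 82, 82, 86, 91
The 3 values of 82 occupy positions 2–4 → each gets rank 4.
Group B values → pooled ranks: 82→4, 91→6, 82→4
Mean rank = (4 + 6 + 4) / 3 = 4.67

4.67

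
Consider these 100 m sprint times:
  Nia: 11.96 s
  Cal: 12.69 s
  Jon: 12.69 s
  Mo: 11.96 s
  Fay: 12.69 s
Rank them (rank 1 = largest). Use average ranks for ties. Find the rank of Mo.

Sorted (descending): 12.69, 12.69, 12.69, 11.96, 11.96
The 3 values of 12.69 occupy positions 1–3 → average rank 2.
The 2 values of 11.96 occupy positions 4–5 → average rank (4+5)/2 = 4.5.
Mo has value 11.96 s → rank 4.5.

4.5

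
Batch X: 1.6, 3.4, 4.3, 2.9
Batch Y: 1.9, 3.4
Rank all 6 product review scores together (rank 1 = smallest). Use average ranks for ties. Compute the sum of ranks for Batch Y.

6.5

Sorted (ascending): 1.6, 1.9, 2.9, 3.4, 3.4, 4.3
The 2 values of 3.4 occupy positions 4–5 → average rank (4+5)/2 = 4.5.
Batch Y values → pooled ranks: 1.9→2, 3.4→4.5
Rank sum = 2 + 4.5 = 6.5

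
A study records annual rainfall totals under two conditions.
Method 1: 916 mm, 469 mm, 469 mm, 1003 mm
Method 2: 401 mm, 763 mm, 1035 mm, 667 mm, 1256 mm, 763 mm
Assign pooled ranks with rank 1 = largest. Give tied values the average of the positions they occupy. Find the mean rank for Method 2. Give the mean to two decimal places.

5.17

Sorted (descending): 1256, 1035, 1003, 916, 763, 763, 667, 469, 469, 401
The 2 values of 763 occupy positions 5–6 → average rank (5+6)/2 = 5.5.
The 2 values of 469 occupy positions 8–9 → average rank (8+9)/2 = 8.5.
Method 2 values → pooled ranks: 401→10, 763→5.5, 1035→2, 667→7, 1256→1, 763→5.5
Mean rank = (10 + 5.5 + 2 + 7 + 1 + 5.5) / 6 = 5.17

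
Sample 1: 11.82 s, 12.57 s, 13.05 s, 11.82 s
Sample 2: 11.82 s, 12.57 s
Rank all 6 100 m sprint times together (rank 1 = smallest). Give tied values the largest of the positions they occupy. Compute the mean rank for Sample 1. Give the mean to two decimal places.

4.25

Sorted (ascending): 11.82, 11.82, 11.82, 12.57, 12.57, 13.05
The 3 values of 11.82 occupy positions 1–3 → each gets rank 3.
The 2 values of 12.57 occupy positions 4–5 → each gets rank 5.
Sample 1 values → pooled ranks: 11.82→3, 12.57→5, 13.05→6, 11.82→3
Mean rank = (3 + 5 + 6 + 3) / 4 = 4.25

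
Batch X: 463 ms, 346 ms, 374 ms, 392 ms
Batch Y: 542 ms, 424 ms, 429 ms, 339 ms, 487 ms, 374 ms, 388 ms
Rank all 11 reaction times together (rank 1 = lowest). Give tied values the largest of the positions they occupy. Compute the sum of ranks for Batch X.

Sorted (ascending): 339, 346, 374, 374, 388, 392, 424, 429, 463, 487, 542
The 2 values of 374 occupy positions 3–4 → each gets rank 4.
Batch X values → pooled ranks: 463→9, 346→2, 374→4, 392→6
Rank sum = 9 + 2 + 4 + 6 = 21

21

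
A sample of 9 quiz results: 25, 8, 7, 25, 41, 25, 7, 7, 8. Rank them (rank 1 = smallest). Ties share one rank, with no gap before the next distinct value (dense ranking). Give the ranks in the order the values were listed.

3, 2, 1, 3, 4, 3, 1, 1, 2

Sorted (ascending): 7, 7, 7, 8, 8, 25, 25, 25, 41
The 3 values of 7 share dense rank 1.
The 2 values of 8 share dense rank 2.
The 3 values of 25 share dense rank 3.
Remaining distinct values take the next consecutive integers.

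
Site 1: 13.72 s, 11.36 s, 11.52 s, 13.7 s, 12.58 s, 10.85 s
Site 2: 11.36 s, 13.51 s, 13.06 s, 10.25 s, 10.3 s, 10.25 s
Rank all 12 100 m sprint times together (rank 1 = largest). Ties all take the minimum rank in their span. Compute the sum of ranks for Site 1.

Sorted (descending): 13.72, 13.7, 13.51, 13.06, 12.58, 11.52, 11.36, 11.36, 10.85, 10.3, 10.25, 10.25
The 2 values of 11.36 occupy positions 7–8 → each gets rank 7.
The 2 values of 10.25 occupy positions 11–12 → each gets rank 11.
Site 1 values → pooled ranks: 13.72→1, 11.36→7, 11.52→6, 13.7→2, 12.58→5, 10.85→9
Rank sum = 1 + 7 + 6 + 2 + 5 + 9 = 30

30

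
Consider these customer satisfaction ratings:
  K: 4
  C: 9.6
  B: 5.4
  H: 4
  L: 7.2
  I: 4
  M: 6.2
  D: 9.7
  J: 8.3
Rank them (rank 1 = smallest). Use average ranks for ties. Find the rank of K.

2

Sorted (ascending): 4, 4, 4, 5.4, 6.2, 7.2, 8.3, 9.6, 9.7
The 3 values of 4 occupy positions 1–3 → average rank 2.
K has value 4 → rank 2.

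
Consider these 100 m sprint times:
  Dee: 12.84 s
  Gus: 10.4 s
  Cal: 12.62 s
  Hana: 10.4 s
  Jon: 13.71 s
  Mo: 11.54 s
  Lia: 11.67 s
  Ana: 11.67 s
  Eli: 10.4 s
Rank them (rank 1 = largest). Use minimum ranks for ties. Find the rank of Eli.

Sorted (descending): 13.71, 12.84, 12.62, 11.67, 11.67, 11.54, 10.4, 10.4, 10.4
The 2 values of 11.67 occupy positions 4–5 → each gets rank 4.
The 3 values of 10.4 occupy positions 7–9 → each gets rank 7.
Eli has value 10.4 s → rank 7.

7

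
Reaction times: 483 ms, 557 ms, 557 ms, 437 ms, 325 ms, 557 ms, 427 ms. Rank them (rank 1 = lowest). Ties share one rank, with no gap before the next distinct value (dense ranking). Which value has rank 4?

Sorted (ascending): 325, 427, 437, 483, 557, 557, 557
The 3 values of 557 share dense rank 5.
Remaining distinct values take the next consecutive integers.
Rank 4 → value 483.

483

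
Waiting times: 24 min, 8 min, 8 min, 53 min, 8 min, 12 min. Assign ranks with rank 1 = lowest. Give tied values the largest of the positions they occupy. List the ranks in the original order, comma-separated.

5, 3, 3, 6, 3, 4

Sorted (ascending): 8, 8, 8, 12, 24, 53
The 3 values of 8 occupy positions 1–3 → each gets rank 3.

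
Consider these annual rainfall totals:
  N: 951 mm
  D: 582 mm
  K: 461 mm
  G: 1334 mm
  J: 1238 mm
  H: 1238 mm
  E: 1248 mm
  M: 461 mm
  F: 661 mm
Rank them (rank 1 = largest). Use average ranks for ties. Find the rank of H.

Sorted (descending): 1334, 1248, 1238, 1238, 951, 661, 582, 461, 461
The 2 values of 1238 occupy positions 3–4 → average rank (3+4)/2 = 3.5.
The 2 values of 461 occupy positions 8–9 → average rank (8+9)/2 = 8.5.
H has value 1238 mm → rank 3.5.

3.5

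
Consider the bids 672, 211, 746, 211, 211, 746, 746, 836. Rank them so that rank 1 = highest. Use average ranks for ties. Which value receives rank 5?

672

Sorted (descending): 836, 746, 746, 746, 672, 211, 211, 211
The 3 values of 746 occupy positions 2–4 → average rank 3.
The 3 values of 211 occupy positions 6–8 → average rank 7.
Rank 5 → value 672.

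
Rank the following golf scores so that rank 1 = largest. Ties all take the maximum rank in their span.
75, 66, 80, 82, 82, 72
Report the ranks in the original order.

4, 6, 3, 2, 2, 5

Sorted (descending): 82, 82, 80, 75, 72, 66
The 2 values of 82 occupy positions 1–2 → each gets rank 2.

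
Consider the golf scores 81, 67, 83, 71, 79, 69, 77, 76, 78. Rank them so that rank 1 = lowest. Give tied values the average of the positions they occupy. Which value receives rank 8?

Sorted (ascending): 67, 69, 71, 76, 77, 78, 79, 81, 83
No ties — each value takes its position as its rank.
Rank 8 → value 81.

81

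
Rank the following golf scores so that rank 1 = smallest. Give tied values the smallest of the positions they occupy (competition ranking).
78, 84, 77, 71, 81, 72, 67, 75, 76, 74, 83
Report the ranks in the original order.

Sorted (ascending): 67, 71, 72, 74, 75, 76, 77, 78, 81, 83, 84
No ties — each value takes its position as its rank.

8, 11, 7, 2, 9, 3, 1, 5, 6, 4, 10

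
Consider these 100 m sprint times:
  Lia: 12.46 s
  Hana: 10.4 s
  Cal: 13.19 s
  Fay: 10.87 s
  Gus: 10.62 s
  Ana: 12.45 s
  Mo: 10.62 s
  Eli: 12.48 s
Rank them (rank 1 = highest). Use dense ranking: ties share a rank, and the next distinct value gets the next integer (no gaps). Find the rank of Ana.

Sorted (descending): 13.19, 12.48, 12.46, 12.45, 10.87, 10.62, 10.62, 10.4
The 2 values of 10.62 share dense rank 6.
Remaining distinct values take the next consecutive integers.
Ana has value 12.45 s → rank 4.

4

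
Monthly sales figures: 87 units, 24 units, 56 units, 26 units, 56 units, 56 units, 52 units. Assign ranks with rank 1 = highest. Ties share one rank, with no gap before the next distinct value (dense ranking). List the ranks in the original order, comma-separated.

1, 5, 2, 4, 2, 2, 3

Sorted (descending): 87, 56, 56, 56, 52, 26, 24
The 3 values of 56 share dense rank 2.
Remaining distinct values take the next consecutive integers.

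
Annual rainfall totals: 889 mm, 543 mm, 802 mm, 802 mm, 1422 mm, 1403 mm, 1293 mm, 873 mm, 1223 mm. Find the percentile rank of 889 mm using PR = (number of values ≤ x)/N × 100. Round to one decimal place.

N = 9.
Strictly below 889: 4. Equal to 889: 1.
PR = 5/9 × 100 = 55.6

55.6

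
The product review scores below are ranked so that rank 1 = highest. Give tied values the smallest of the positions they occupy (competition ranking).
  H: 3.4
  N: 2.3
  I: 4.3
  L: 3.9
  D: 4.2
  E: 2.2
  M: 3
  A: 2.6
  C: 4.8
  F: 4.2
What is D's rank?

3

Sorted (descending): 4.8, 4.3, 4.2, 4.2, 3.9, 3.4, 3, 2.6, 2.3, 2.2
The 2 values of 4.2 occupy positions 3–4 → each gets rank 3.
D has value 4.2 → rank 3.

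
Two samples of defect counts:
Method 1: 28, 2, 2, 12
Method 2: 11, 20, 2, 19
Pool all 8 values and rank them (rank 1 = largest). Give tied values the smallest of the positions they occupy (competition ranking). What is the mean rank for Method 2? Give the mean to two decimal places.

4.00

Sorted (descending): 28, 20, 19, 12, 11, 2, 2, 2
The 3 values of 2 occupy positions 6–8 → each gets rank 6.
Method 2 values → pooled ranks: 11→5, 20→2, 2→6, 19→3
Mean rank = (5 + 2 + 6 + 3) / 4 = 4.00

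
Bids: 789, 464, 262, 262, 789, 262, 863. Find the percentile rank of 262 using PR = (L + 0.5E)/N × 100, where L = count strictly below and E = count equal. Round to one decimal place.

N = 7.
Strictly below 262: 0. Equal to 262: 3.
PR = (0 + 0.5·3)/7 × 100 = 21.4

21.4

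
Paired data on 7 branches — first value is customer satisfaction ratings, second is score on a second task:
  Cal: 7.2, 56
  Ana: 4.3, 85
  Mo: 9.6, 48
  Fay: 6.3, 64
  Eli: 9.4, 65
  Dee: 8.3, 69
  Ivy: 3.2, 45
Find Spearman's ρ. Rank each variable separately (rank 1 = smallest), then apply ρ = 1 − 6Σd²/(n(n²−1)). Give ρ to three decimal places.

0.036

Ranks of variable 1: 4, 2, 7, 3, 6, 5, 1
Ranks of variable 2: 3, 7, 2, 4, 5, 6, 1
d = r₁ − r₂: 1, -5, 5, -1, 1, -1, 0
d²: 1, 25, 25, 1, 1, 1, 0; Σd² = 54
ρ = 1 − 6·54/(7·48) = 1 − 324/336 = 0.036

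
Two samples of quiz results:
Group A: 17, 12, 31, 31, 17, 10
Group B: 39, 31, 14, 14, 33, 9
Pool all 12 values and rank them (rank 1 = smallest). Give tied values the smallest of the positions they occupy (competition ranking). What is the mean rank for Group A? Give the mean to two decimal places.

Sorted (ascending): 9, 10, 12, 14, 14, 17, 17, 31, 31, 31, 33, 39
The 2 values of 14 occupy positions 4–5 → each gets rank 4.
The 2 values of 17 occupy positions 6–7 → each gets rank 6.
The 3 values of 31 occupy positions 8–10 → each gets rank 8.
Group A values → pooled ranks: 17→6, 12→3, 31→8, 31→8, 17→6, 10→2
Mean rank = (6 + 3 + 8 + 8 + 6 + 2) / 6 = 5.50

5.50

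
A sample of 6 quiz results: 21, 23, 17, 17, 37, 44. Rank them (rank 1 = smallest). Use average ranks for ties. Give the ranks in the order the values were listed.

3, 4, 1.5, 1.5, 5, 6

Sorted (ascending): 17, 17, 21, 23, 37, 44
The 2 values of 17 occupy positions 1–2 → average rank (1+2)/2 = 1.5.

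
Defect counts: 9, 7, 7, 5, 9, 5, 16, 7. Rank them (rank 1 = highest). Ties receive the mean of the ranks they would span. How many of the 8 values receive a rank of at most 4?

Sorted (descending): 16, 9, 9, 7, 7, 7, 5, 5
The 2 values of 9 occupy positions 2–3 → average rank (2+3)/2 = 2.5.
The 3 values of 7 occupy positions 4–6 → average rank 5.
The 2 values of 5 occupy positions 7–8 → average rank (7+8)/2 = 7.5.
Ranks ≤ 4: {1, 2.5, 2.5} → 3 values.

3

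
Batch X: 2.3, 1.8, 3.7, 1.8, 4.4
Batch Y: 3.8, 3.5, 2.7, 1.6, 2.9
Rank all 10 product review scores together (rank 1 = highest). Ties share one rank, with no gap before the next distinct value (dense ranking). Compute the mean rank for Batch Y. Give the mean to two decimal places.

Sorted (descending): 4.4, 3.8, 3.7, 3.5, 2.9, 2.7, 2.3, 1.8, 1.8, 1.6
The 2 values of 1.8 share dense rank 8.
Remaining distinct values take the next consecutive integers.
Batch Y values → pooled ranks: 3.8→2, 3.5→4, 2.7→6, 1.6→9, 2.9→5
Mean rank = (2 + 4 + 6 + 9 + 5) / 5 = 5.20

5.20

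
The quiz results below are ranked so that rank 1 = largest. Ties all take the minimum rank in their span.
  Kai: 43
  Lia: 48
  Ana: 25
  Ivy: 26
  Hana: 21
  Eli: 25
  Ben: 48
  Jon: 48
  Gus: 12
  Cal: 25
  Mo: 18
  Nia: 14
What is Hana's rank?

9

Sorted (descending): 48, 48, 48, 43, 26, 25, 25, 25, 21, 18, 14, 12
The 3 values of 48 occupy positions 1–3 → each gets rank 1.
The 3 values of 25 occupy positions 6–8 → each gets rank 6.
Hana has value 21 → rank 9.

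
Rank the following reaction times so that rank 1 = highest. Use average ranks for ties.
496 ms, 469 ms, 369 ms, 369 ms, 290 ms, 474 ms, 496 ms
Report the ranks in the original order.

Sorted (descending): 496, 496, 474, 469, 369, 369, 290
The 2 values of 496 occupy positions 1–2 → average rank (1+2)/2 = 1.5.
The 2 values of 369 occupy positions 5–6 → average rank (5+6)/2 = 5.5.

1.5, 4, 5.5, 5.5, 7, 3, 1.5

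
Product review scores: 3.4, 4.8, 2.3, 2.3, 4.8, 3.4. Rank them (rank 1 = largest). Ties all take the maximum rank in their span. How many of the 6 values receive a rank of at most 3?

Sorted (descending): 4.8, 4.8, 3.4, 3.4, 2.3, 2.3
The 2 values of 4.8 occupy positions 1–2 → each gets rank 2.
The 2 values of 3.4 occupy positions 3–4 → each gets rank 4.
The 2 values of 2.3 occupy positions 5–6 → each gets rank 6.
Ranks ≤ 3: {2, 2} → 2 values.

2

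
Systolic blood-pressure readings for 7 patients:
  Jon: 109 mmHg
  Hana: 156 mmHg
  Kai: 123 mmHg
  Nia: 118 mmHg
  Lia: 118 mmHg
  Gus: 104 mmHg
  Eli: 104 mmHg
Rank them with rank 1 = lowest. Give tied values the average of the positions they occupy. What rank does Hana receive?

7

Sorted (ascending): 104, 104, 109, 118, 118, 123, 156
The 2 values of 104 occupy positions 1–2 → average rank (1+2)/2 = 1.5.
The 2 values of 118 occupy positions 4–5 → average rank (4+5)/2 = 4.5.
Hana has value 156 mmHg → rank 7.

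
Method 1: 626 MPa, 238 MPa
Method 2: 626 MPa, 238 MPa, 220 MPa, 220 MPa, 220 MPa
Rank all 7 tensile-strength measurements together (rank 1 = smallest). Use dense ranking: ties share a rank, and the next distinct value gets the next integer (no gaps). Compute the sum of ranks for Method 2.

Sorted (ascending): 220, 220, 220, 238, 238, 626, 626
The 3 values of 220 share dense rank 1.
The 2 values of 238 share dense rank 2.
The 2 values of 626 share dense rank 3.
Method 2 values → pooled ranks: 626→3, 238→2, 220→1, 220→1, 220→1
Rank sum = 3 + 2 + 1 + 1 + 1 = 8

8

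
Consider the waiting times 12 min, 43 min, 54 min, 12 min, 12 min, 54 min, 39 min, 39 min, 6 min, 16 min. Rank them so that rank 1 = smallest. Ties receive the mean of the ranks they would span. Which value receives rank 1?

6

Sorted (ascending): 6, 12, 12, 12, 16, 39, 39, 43, 54, 54
The 3 values of 12 occupy positions 2–4 → average rank 3.
The 2 values of 39 occupy positions 6–7 → average rank (6+7)/2 = 6.5.
The 2 values of 54 occupy positions 9–10 → average rank (9+10)/2 = 9.5.
Rank 1 → value 6.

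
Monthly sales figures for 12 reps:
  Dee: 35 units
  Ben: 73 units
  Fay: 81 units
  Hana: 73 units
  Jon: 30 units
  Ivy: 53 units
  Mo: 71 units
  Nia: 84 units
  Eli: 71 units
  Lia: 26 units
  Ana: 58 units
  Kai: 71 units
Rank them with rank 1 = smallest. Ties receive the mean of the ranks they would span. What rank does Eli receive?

7

Sorted (ascending): 26, 30, 35, 53, 58, 71, 71, 71, 73, 73, 81, 84
The 3 values of 71 occupy positions 6–8 → average rank 7.
The 2 values of 73 occupy positions 9–10 → average rank (9+10)/2 = 9.5.
Eli has value 71 units → rank 7.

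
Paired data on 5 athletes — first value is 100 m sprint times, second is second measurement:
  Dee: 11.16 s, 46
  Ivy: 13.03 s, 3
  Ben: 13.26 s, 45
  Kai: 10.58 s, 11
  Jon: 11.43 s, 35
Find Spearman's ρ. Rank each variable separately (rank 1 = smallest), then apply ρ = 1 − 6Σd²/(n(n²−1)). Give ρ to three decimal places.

0.000

Ranks of variable 1: 2, 4, 5, 1, 3
Ranks of variable 2: 5, 1, 4, 2, 3
d = r₁ − r₂: -3, 3, 1, -1, 0
d²: 9, 9, 1, 1, 0; Σd² = 20
ρ = 1 − 6·20/(5·24) = 1 − 120/120 = 0.000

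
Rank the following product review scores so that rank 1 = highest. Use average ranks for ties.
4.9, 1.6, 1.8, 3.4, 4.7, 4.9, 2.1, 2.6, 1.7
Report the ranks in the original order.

1.5, 9, 7, 4, 3, 1.5, 6, 5, 8

Sorted (descending): 4.9, 4.9, 4.7, 3.4, 2.6, 2.1, 1.8, 1.7, 1.6
The 2 values of 4.9 occupy positions 1–2 → average rank (1+2)/2 = 1.5.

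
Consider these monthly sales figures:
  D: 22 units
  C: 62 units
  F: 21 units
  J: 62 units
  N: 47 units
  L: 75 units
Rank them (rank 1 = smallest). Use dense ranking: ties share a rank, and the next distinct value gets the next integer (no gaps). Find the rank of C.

Sorted (ascending): 21, 22, 47, 62, 62, 75
The 2 values of 62 share dense rank 4.
Remaining distinct values take the next consecutive integers.
C has value 62 units → rank 4.

4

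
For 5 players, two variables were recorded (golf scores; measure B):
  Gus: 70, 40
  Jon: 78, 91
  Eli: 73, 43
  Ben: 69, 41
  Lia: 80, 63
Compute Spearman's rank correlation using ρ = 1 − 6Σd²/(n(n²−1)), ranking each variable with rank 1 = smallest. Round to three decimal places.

0.800

Ranks of variable 1: 2, 4, 3, 1, 5
Ranks of variable 2: 1, 5, 3, 2, 4
d = r₁ − r₂: 1, -1, 0, -1, 1
d²: 1, 1, 0, 1, 1; Σd² = 4
ρ = 1 − 6·4/(5·24) = 1 − 24/120 = 0.800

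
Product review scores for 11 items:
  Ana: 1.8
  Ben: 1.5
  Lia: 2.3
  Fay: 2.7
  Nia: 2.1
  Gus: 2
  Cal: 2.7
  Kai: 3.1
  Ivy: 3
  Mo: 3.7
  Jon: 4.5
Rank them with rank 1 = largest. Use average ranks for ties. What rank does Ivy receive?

Sorted (descending): 4.5, 3.7, 3.1, 3, 2.7, 2.7, 2.3, 2.1, 2, 1.8, 1.5
The 2 values of 2.7 occupy positions 5–6 → average rank (5+6)/2 = 5.5.
Ivy has value 3 → rank 4.

4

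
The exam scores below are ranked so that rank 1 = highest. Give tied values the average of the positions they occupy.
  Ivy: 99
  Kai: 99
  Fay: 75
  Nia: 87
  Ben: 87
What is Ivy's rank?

1.5

Sorted (descending): 99, 99, 87, 87, 75
The 2 values of 99 occupy positions 1–2 → average rank (1+2)/2 = 1.5.
The 2 values of 87 occupy positions 3–4 → average rank (3+4)/2 = 3.5.
Ivy has value 99 → rank 1.5.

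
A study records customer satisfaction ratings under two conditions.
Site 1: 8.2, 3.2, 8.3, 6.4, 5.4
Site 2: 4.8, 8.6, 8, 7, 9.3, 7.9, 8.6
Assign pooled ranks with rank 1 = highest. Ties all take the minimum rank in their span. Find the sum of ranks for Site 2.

Sorted (descending): 9.3, 8.6, 8.6, 8.3, 8.2, 8, 7.9, 7, 6.4, 5.4, 4.8, 3.2
The 2 values of 8.6 occupy positions 2–3 → each gets rank 2.
Site 2 values → pooled ranks: 4.8→11, 8.6→2, 8→6, 7→8, 9.3→1, 7.9→7, 8.6→2
Rank sum = 11 + 2 + 6 + 8 + 1 + 7 + 2 = 37

37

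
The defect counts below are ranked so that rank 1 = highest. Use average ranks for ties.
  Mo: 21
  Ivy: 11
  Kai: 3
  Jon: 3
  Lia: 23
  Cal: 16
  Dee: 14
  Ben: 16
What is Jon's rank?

Sorted (descending): 23, 21, 16, 16, 14, 11, 3, 3
The 2 values of 16 occupy positions 3–4 → average rank (3+4)/2 = 3.5.
The 2 values of 3 occupy positions 7–8 → average rank (7+8)/2 = 7.5.
Jon has value 3 → rank 7.5.

7.5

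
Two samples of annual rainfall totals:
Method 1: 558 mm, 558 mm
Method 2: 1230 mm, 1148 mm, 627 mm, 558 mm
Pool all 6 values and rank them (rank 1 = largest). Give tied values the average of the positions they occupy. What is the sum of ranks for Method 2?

11

Sorted (descending): 1230, 1148, 627, 558, 558, 558
The 3 values of 558 occupy positions 4–6 → average rank 5.
Method 2 values → pooled ranks: 1230→1, 1148→2, 627→3, 558→5
Rank sum = 1 + 2 + 3 + 5 = 11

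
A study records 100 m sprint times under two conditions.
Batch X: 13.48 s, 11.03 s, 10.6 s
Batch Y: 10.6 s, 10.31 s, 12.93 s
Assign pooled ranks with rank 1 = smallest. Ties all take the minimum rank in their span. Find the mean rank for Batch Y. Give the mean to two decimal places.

2.67

Sorted (ascending): 10.31, 10.6, 10.6, 11.03, 12.93, 13.48
The 2 values of 10.6 occupy positions 2–3 → each gets rank 2.
Batch Y values → pooled ranks: 10.6→2, 10.31→1, 12.93→5
Mean rank = (2 + 1 + 5) / 3 = 2.67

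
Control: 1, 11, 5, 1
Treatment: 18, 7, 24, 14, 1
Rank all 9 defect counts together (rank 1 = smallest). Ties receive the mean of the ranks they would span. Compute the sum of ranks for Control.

Sorted (ascending): 1, 1, 1, 5, 7, 11, 14, 18, 24
The 3 values of 1 occupy positions 1–3 → average rank 2.
Control values → pooled ranks: 1→2, 11→6, 5→4, 1→2
Rank sum = 2 + 6 + 4 + 2 = 14

14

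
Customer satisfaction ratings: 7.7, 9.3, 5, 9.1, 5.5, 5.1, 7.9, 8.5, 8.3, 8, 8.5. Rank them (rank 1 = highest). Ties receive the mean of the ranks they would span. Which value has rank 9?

5.5

Sorted (descending): 9.3, 9.1, 8.5, 8.5, 8.3, 8, 7.9, 7.7, 5.5, 5.1, 5
The 2 values of 8.5 occupy positions 3–4 → average rank (3+4)/2 = 3.5.
Rank 9 → value 5.5.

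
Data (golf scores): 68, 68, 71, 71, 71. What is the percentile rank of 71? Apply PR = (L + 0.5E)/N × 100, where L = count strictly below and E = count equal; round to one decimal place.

N = 5.
Strictly below 71: 2. Equal to 71: 3.
PR = (2 + 0.5·3)/5 × 100 = 70.0

70.0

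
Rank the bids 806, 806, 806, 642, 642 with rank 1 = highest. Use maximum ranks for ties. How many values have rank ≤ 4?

3

Sorted (descending): 806, 806, 806, 642, 642
The 3 values of 806 occupy positions 1–3 → each gets rank 3.
The 2 values of 642 occupy positions 4–5 → each gets rank 5.
Ranks ≤ 4: {3, 3, 3} → 3 values.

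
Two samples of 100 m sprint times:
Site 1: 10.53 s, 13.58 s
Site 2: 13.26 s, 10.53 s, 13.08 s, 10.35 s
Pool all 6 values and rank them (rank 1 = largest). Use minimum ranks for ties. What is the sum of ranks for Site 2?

Sorted (descending): 13.58, 13.26, 13.08, 10.53, 10.53, 10.35
The 2 values of 10.53 occupy positions 4–5 → each gets rank 4.
Site 2 values → pooled ranks: 13.26→2, 10.53→4, 13.08→3, 10.35→6
Rank sum = 2 + 4 + 3 + 6 = 15

15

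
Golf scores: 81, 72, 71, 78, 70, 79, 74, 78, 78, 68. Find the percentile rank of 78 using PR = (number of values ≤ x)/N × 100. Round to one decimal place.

80.0

N = 10.
Strictly below 78: 5. Equal to 78: 3.
PR = 8/10 × 100 = 80.0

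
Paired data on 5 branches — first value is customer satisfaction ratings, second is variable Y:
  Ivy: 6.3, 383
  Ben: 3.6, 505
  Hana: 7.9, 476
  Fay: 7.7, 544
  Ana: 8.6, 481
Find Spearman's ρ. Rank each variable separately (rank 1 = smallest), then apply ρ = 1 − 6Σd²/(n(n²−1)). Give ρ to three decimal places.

Ranks of variable 1: 2, 1, 4, 3, 5
Ranks of variable 2: 1, 4, 2, 5, 3
d = r₁ − r₂: 1, -3, 2, -2, 2
d²: 1, 9, 4, 4, 4; Σd² = 22
ρ = 1 − 6·22/(5·24) = 1 − 132/120 = -0.100

-0.100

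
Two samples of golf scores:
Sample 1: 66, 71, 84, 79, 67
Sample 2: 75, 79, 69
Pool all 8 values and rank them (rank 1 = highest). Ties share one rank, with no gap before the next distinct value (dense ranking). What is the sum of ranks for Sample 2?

Sorted (descending): 84, 79, 79, 75, 71, 69, 67, 66
The 2 values of 79 share dense rank 2.
Remaining distinct values take the next consecutive integers.
Sample 2 values → pooled ranks: 75→3, 79→2, 69→5
Rank sum = 3 + 2 + 5 = 10

10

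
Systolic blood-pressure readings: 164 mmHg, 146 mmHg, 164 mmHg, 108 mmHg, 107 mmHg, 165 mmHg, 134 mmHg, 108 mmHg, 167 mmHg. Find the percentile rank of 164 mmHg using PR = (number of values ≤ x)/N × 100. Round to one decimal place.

77.8

N = 9.
Strictly below 164: 5. Equal to 164: 2.
PR = 7/9 × 100 = 77.8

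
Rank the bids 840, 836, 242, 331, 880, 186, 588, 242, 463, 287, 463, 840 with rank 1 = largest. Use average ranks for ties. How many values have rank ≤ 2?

Sorted (descending): 880, 840, 840, 836, 588, 463, 463, 331, 287, 242, 242, 186
The 2 values of 840 occupy positions 2–3 → average rank (2+3)/2 = 2.5.
The 2 values of 463 occupy positions 6–7 → average rank (6+7)/2 = 6.5.
The 2 values of 242 occupy positions 10–11 → average rank (10+11)/2 = 10.5.
Ranks ≤ 2: {1} → 1 value.

1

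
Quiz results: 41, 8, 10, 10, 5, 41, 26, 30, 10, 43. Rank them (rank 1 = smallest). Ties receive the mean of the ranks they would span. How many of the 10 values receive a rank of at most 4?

Sorted (ascending): 5, 8, 10, 10, 10, 26, 30, 41, 41, 43
The 3 values of 10 occupy positions 3–5 → average rank 4.
The 2 values of 41 occupy positions 8–9 → average rank (8+9)/2 = 8.5.
Ranks ≤ 4: {1, 2, 4, 4, 4} → 5 values.

5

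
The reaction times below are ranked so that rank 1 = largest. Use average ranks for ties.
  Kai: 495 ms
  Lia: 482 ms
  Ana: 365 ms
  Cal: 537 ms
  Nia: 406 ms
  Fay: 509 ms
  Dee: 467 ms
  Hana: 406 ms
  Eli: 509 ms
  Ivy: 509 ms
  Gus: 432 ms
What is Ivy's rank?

Sorted (descending): 537, 509, 509, 509, 495, 482, 467, 432, 406, 406, 365
The 3 values of 509 occupy positions 2–4 → average rank 3.
The 2 values of 406 occupy positions 9–10 → average rank (9+10)/2 = 9.5.
Ivy has value 509 ms → rank 3.

3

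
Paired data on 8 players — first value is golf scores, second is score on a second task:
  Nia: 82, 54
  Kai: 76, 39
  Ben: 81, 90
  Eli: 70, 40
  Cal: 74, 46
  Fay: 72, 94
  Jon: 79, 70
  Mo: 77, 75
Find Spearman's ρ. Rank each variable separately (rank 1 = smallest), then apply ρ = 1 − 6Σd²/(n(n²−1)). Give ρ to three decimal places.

0.238

Ranks of variable 1: 8, 4, 7, 1, 3, 2, 6, 5
Ranks of variable 2: 4, 1, 7, 2, 3, 8, 5, 6
d = r₁ − r₂: 4, 3, 0, -1, 0, -6, 1, -1
d²: 16, 9, 0, 1, 0, 36, 1, 1; Σd² = 64
ρ = 1 − 6·64/(8·63) = 1 − 384/504 = 0.238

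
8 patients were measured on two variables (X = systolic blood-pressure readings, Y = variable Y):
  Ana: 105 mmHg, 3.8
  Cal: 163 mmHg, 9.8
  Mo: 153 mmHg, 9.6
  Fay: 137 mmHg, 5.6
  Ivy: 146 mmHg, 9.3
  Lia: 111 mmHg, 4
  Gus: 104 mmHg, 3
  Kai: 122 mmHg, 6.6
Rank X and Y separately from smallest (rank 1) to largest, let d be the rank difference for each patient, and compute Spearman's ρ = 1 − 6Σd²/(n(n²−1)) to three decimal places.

Ranks of variable 1: 2, 8, 7, 5, 6, 3, 1, 4
Ranks of variable 2: 2, 8, 7, 4, 6, 3, 1, 5
d = r₁ − r₂: 0, 0, 0, 1, 0, 0, 0, -1
d²: 0, 0, 0, 1, 0, 0, 0, 1; Σd² = 2
ρ = 1 − 6·2/(8·63) = 1 − 12/504 = 0.976

0.976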